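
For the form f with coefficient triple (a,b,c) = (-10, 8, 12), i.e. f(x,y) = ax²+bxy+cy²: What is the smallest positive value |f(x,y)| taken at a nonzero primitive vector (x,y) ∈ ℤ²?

river: ρ → (12,16,-6)
river: ρ → (-6,20,6)
river: ρ → (6,16,-12)
river: ρ → (-12,8,10)
river: ρ → (10,12,-10)
river: ρ → (-10,8,12)
closes: descent 0, river 6
min |a| on river = 6

6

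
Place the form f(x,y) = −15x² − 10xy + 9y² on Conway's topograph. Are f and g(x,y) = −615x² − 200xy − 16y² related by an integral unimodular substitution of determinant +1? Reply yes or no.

D₁ = 640, D₂ = 640
river cycle of f (length 8): (9, 10, -15), (-15, 20, 4), (4, 20, -15), (-15, 10, 9), (9, 8, -16), (-16, 24, 1), (1, 24, -16), (-16, 8, 9)
river cycle of g (length 8): (-16, 8, 9), (9, 10, -15), (-15, 20, 4), (4, 20, -15), (-15, 10, 9), (9, 8, -16), (-16, 24, 1), (1, 24, -16)
cycles coincide ⇒ equivalent

yes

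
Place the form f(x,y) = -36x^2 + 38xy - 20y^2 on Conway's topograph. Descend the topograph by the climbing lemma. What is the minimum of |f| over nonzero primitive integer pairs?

translate: b→34 (≡-38 mod 72), so (36,-38,20)→(36,34,18)
flip: (36,34,18)→(18,-34,36)
translate: b→2 (≡-34 mod 36), so (18,-34,36)→(18,2,20)
reduced (well bottom): (18,2,20) with a≤c, −a<b≤a
well minimum |f| = |-18| = 18 (negative-definite)

18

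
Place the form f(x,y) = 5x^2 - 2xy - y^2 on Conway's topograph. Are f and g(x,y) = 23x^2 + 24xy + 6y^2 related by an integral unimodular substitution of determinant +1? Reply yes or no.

D₁ = 24, D₂ = 24
river cycle of f (length 2): (-1, 4, 2), (2, 4, -1)
river cycle of g (length 2): (-1, 4, 2), (2, 4, -1)
cycles coincide ⇒ equivalent

yes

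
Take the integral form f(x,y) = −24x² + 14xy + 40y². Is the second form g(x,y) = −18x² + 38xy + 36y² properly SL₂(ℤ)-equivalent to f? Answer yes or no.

D₁ = 4036, D₂ = 4036
river cycle of f (length 14): (-24, 62, 2), (2, 62, -24), (-24, 34, 30), (30, 26, -28), (-28, 30, 28), (28, 26, -30), (-30, 34, 24), (24, 62, -2), (-2, 62, 24), (24, 34, -30), … (4 more)
river cycle of g (length 18): (36, 34, -20), (-20, 46, 24), (24, 50, -16), (-16, 46, 30), (30, 14, -32), (-32, 50, 12), (12, 46, -40), (-40, 34, 18), (18, 38, -36), (-36, 34, 20), … (8 more)
cycles differ ⇒ inequivalent

no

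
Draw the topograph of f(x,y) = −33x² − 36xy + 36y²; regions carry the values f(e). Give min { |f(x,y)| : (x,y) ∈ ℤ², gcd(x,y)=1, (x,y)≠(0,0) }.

descent: ρ → (36,36,-33)  [lands on river]
river: ρ → (-33,30,39)
river: ρ → (39,48,-24)
river: ρ → (-24,48,39)
river: ρ → (39,30,-33)
river: ρ → (-33,36,36)
closes: descent 1, river 6
min |a| on river = 24

24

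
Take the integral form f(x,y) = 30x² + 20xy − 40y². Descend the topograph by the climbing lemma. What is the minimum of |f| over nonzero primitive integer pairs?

river: ρ → (-40,60,10)
river: ρ → (10,60,-40)
river: ρ → (-40,20,30)
river: ρ → (30,40,-30)
river: ρ → (-30,20,40)
river: ρ → (40,60,-10)
river: ρ → (-10,60,40)
river: ρ → (40,20,-30)
river: ρ → (-30,40,30)
river: ρ → (30,20,-40)
closes: descent 0, river 10
min |a| on river = 10

10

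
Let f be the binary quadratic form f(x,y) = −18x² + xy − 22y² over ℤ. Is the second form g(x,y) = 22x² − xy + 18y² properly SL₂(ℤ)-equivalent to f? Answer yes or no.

D₁ = -1583, D₂ = -1583
f is negative-definite; reduce −f:
−f: reduced (well bottom): (18,-1,22) with a≤c, −a<b≤a
flip sign back: reduced form of f is (-18,1,-22)
g: flip: (22,-1,18)→(18,1,22)
g: reduced (well bottom): (18,1,22) with a≤c, −a<b≤a
reduced forms (-18, 1, -22) vs (18, 1, 22) ⇒ inequivalent

no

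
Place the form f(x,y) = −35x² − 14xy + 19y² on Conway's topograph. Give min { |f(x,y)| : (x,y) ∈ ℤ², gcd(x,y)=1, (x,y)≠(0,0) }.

descent: ρ → (19,52,-2)  [lands on river]
river: ρ → (-2,52,19)
river: ρ → (19,24,-30)
river: ρ → (-30,36,13)
river: ρ → (13,42,-21)
river: ρ → (-21,42,13)
river: ρ → (13,36,-30)
river: ρ → (-30,24,19)
closes: descent 1, river 8
min |a| on river = 2

2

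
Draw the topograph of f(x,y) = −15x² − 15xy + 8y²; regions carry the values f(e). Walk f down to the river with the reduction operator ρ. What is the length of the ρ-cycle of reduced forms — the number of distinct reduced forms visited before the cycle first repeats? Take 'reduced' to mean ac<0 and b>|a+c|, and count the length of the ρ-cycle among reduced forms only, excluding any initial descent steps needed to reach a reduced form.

D = 705, ⌊√D⌋ = 26
descent: ρ → (8,15,-15)  [lands on river]
river: ρ → (-15,15,8)
river: ρ → (8,17,-13)
river: ρ → (-13,9,12)
river: ρ → (12,15,-10)
river: ρ → (-10,25,2)
river: ρ → (2,23,-22)
river: ρ → (-22,21,3)
river: ρ → (3,21,-22)
river: ρ → (-22,23,2)
river: ρ → (2,25,-10)
river: ρ → (-10,15,12)
river: ρ → (12,9,-13)
river: ρ → (-13,17,8)
ρ-cycle length = 14 (tail of 1 descent step not counted)

14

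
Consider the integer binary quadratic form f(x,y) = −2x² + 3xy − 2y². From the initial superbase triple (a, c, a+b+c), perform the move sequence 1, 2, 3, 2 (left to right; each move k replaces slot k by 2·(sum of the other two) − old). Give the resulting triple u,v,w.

start (-2,-2,-1) = (f(1,0),f(0,1),f(1,1))
replace slot 1: 2·((-2)+(-1)) − (-2) = -4 → (-4,-2,-1)
replace slot 2: 2·((-4)+(-1)) − (-2) = -8 → (-4,-8,-1)
replace slot 3: 2·((-4)+(-8)) − (-1) = -23 → (-4,-8,-23)
replace slot 2: 2·((-4)+(-23)) − (-8) = -46 → (-4,-46,-23)

-4,-46,-23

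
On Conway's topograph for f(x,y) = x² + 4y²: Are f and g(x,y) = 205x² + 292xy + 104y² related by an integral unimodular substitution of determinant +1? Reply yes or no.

D₁ = -16, D₂ = -16
f: reduced (well bottom): (1,0,4) with a≤c, −a<b≤a
g: translate: b→-118 (≡292 mod 410), so (205,292,104)→(205,-118,17)
g: flip: (205,-118,17)→(17,118,205)
g: translate: b→16 (≡118 mod 34), so (17,118,205)→(17,16,4)
g: flip: (17,16,4)→(4,-16,17)
g: translate: b→0 (≡-16 mod 8), so (4,-16,17)→(4,0,1)
g: flip: (4,0,1)→(1,0,4)
g: reduced (well bottom): (1,0,4) with a≤c, −a<b≤a
reduced forms (1, 0, 4) vs (1, 0, 4) ⇒ equivalent

yes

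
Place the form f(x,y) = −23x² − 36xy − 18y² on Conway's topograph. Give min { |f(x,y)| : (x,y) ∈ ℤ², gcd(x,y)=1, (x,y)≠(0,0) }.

translate: b→-10 (≡36 mod 46), so (23,36,18)→(23,-10,5)
flip: (23,-10,5)→(5,10,23)
translate: b→0 (≡10 mod 10), so (5,10,23)→(5,0,18)
reduced (well bottom): (5,0,18) with a≤c, −a<b≤a
well minimum |f| = |-5| = 5 (negative-definite)

5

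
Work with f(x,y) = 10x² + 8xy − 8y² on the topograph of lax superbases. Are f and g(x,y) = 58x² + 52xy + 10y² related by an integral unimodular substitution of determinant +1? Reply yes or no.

D₁ = 384, D₂ = 384
river cycle of f (length 4): (-8, 8, 10), (10, 12, -6), (-6, 12, 10), (10, 8, -8)
river cycle of g (length 4): (10, 8, -8), (-8, 8, 10), (10, 12, -6), (-6, 12, 10)
cycles coincide ⇒ equivalent

yes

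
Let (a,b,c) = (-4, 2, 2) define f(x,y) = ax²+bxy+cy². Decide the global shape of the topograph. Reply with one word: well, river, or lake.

D = b²−4ac = 2² − 4·(-4)·2 = 36
D = 6² is a perfect square ⇒ form factors over ℤ ⇒ lakes

lake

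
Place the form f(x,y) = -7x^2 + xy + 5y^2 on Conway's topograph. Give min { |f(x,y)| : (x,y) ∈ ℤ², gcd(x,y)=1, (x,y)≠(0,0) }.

descent: ρ → (5,9,-3)  [lands on river]
river: ρ → (-3,9,5)
river: ρ → (5,11,-1)
river: ρ → (-1,11,5)
closes: descent 1, river 4
min |a| on river = 1

1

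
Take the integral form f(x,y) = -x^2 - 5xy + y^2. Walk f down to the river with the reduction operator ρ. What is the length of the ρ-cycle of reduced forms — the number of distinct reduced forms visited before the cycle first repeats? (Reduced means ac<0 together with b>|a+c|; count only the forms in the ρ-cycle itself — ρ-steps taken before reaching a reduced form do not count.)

D = 29, ⌊√D⌋ = 5
descent: ρ → (1,5,-1)  [lands on river]
river: ρ → (-1,5,1)
ρ-cycle length = 2 (tail of 1 descent step not counted)

2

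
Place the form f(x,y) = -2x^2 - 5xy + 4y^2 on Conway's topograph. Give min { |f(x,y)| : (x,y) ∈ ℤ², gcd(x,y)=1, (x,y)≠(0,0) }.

descent: ρ → (4,5,-2)  [lands on river]
river: ρ → (-2,7,1)
river: ρ → (1,7,-2)
river: ρ → (-2,5,4)
river: ρ → (4,3,-3)
river: ρ → (-3,3,4)
closes: descent 1, river 6
min |a| on river = 1

1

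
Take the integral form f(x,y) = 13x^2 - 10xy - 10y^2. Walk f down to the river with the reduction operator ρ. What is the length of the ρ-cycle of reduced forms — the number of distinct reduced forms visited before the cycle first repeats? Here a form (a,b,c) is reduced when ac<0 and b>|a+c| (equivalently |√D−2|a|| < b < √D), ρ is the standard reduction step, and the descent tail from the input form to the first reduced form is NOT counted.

D = 620, ⌊√D⌋ = 24
descent: ρ → (-10,10,13)  [lands on river]
river: ρ → (13,16,-7)
river: ρ → (-7,12,17)
river: ρ → (17,22,-2)
river: ρ → (-2,22,17)
river: ρ → (17,12,-7)
river: ρ → (-7,16,13)
river: ρ → (13,10,-10)
ρ-cycle length = 8 (tail of 1 descent step not counted)

8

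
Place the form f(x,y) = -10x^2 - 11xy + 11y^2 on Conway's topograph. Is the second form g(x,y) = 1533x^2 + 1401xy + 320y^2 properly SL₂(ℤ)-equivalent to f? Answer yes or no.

D₁ = 561, D₂ = 561
river cycle of f (length 16): (11, 11, -10), (-10, 9, 12), (12, 15, -7), (-7, 13, 14), (14, 15, -6), (-6, 21, 5), (5, 19, -10), (-10, 21, 3), (3, 21, -10), (-10, 19, 5), … (6 more)
river cycle of g (length 16): (11, 11, -10), (-10, 9, 12), (12, 15, -7), (-7, 13, 14), (14, 15, -6), (-6, 21, 5), (5, 19, -10), (-10, 21, 3), (3, 21, -10), (-10, 19, 5), … (6 more)
cycles coincide ⇒ equivalent

yes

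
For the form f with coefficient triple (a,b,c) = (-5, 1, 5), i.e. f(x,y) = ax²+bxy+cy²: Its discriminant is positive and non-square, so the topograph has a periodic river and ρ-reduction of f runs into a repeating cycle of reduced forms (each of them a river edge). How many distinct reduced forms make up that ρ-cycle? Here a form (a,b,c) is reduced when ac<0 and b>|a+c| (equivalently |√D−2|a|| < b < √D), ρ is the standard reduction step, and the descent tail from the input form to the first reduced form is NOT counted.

D = 101, ⌊√D⌋ = 10
river: ρ → (5,9,-1)
river: ρ → (-1,9,5)
river: ρ → (5,1,-5)
river: ρ → (-5,9,1)
river: ρ → (1,9,-5)
river: ρ → (-5,1,5)
ρ-cycle length = 6 (tail of 0 descent steps not counted)

6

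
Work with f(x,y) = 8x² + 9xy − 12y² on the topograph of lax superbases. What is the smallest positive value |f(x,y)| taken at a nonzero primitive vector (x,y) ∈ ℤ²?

river: ρ → (-12,15,5)
river: ρ → (5,15,-12)
river: ρ → (-12,9,8)
river: ρ → (8,7,-13)
river: ρ → (-13,19,2)
river: ρ → (2,21,-3)
river: ρ → (-3,21,2)
river: ρ → (2,19,-13)
river: ρ → (-13,7,8)
river: ρ → (8,9,-12)
closes: descent 0, river 10
min |a| on river = 2

2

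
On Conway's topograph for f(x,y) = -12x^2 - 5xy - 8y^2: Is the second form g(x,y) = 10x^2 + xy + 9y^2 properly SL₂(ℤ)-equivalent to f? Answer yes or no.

D₁ = -359, D₂ = -359
f is negative-definite; reduce −f:
−f: flip: (12,5,8)→(8,-5,12)
−f: reduced (well bottom): (8,-5,12) with a≤c, −a<b≤a
flip sign back: reduced form of f is (-8,5,-12)
g: flip: (10,1,9)→(9,-1,10)
g: reduced (well bottom): (9,-1,10) with a≤c, −a<b≤a
reduced forms (-8, 5, -12) vs (9, -1, 10) ⇒ inequivalent

no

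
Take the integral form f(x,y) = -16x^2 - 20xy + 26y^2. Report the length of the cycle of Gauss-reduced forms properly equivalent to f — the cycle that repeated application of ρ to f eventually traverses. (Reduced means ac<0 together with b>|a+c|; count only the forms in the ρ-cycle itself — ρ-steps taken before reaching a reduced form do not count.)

D = 2064, ⌊√D⌋ = 45
descent: ρ → (26,20,-16)  [lands on river]
river: ρ → (-16,44,2)
river: ρ → (2,44,-16)
river: ρ → (-16,20,26)
river: ρ → (26,32,-10)
river: ρ → (-10,28,32)
river: ρ → (32,36,-6)
river: ρ → (-6,36,32)
river: ρ → (32,28,-10)
river: ρ → (-10,32,26)
ρ-cycle length = 10 (tail of 1 descent step not counted)

10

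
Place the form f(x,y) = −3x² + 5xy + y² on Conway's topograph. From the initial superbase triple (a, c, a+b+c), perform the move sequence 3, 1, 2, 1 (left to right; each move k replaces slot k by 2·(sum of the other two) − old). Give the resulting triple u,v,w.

start (-3,1,3) = (f(1,0),f(0,1),f(1,1))
replace slot 3: 2·((-3)+1) − 3 = -7 → (-3,1,-7)
replace slot 1: 2·(1+(-7)) − (-3) = -9 → (-9,1,-7)
replace slot 2: 2·((-9)+(-7)) − 1 = -33 → (-9,-33,-7)
replace slot 1: 2·((-33)+(-7)) − (-9) = -71 → (-71,-33,-7)

-71,-33,-7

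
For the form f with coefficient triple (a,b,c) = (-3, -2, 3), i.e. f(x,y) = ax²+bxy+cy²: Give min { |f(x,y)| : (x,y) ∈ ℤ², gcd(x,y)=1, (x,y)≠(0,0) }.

descent: ρ → (3,2,-3)  [lands on river]
river: ρ → (-3,4,2)
river: ρ → (2,4,-3)
river: ρ → (-3,2,3)
river: ρ → (3,4,-2)
river: ρ → (-2,4,3)
closes: descent 1, river 6
min |a| on river = 2

2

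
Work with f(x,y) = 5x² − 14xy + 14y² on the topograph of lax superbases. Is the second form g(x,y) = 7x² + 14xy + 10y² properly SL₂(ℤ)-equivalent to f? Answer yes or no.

D₁ = -84, D₂ = -84
f: translate: b→-4 (≡-14 mod 10), so (5,-14,14)→(5,-4,5)
f: flip: (5,-4,5)→(5,4,5)
f: reduced (well bottom): (5,4,5) with a≤c, −a<b≤a
g: translate: b→0 (≡14 mod 14), so (7,14,10)→(7,0,3)
g: flip: (7,0,3)→(3,0,7)
g: reduced (well bottom): (3,0,7) with a≤c, −a<b≤a
reduced forms (5, 4, 5) vs (3, 0, 7) ⇒ inequivalent

no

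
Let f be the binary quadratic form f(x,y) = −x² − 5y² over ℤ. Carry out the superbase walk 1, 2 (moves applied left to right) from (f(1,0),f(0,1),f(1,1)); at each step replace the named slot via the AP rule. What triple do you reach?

start (-1,-5,-6) = (f(1,0),f(0,1),f(1,1))
replace slot 1: 2·((-5)+(-6)) − (-1) = -21 → (-21,-5,-6)
replace slot 2: 2·((-21)+(-6)) − (-5) = -49 → (-21,-49,-6)

-21,-49,-6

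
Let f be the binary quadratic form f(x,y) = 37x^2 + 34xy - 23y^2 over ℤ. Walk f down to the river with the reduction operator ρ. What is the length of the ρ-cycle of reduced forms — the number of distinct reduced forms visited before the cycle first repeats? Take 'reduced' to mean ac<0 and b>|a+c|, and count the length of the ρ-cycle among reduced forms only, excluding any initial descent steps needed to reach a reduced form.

D = 4560, ⌊√D⌋ = 67
river: ρ → (-23,58,13)
river: ρ → (13,46,-47)
river: ρ → (-47,48,12)
river: ρ → (12,48,-47)
river: ρ → (-47,46,13)
river: ρ → (13,58,-23)
river: ρ → (-23,34,37)
river: ρ → (37,40,-20)
river: ρ → (-20,40,37)
river: ρ → (37,34,-23)
ρ-cycle length = 10 (tail of 0 descent steps not counted)

10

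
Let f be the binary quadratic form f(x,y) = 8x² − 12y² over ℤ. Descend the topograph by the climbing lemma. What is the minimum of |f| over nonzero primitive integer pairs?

descent: ρ → (-12,0,8)
descent: ρ → (8,16,-4)  [lands on river]
river: ρ → (-4,16,8)
closes: descent 2, river 2
min |a| on river = 4

4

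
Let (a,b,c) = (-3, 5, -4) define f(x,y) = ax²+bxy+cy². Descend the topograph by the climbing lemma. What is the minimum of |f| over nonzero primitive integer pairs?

translate: b→1 (≡-5 mod 6), so (3,-5,4)→(3,1,2)
flip: (3,1,2)→(2,-1,3)
reduced (well bottom): (2,-1,3) with a≤c, −a<b≤a
well minimum |f| = |-2| = 2 (negative-definite)

2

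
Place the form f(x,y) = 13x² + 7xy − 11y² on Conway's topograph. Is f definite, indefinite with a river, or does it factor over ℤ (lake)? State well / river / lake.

D = b²−4ac = 7² − 4·13·(-11) = 621
D > 0 non-square ⇒ indefinite ⇒ periodic river

river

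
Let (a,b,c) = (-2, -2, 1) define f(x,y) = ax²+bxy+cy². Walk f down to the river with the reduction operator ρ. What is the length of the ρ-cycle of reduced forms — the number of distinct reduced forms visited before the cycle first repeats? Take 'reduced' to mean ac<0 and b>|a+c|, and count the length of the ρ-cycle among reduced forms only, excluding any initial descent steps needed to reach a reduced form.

D = 12, ⌊√D⌋ = 3
descent: ρ → (1,2,-2)  [lands on river]
river: ρ → (-2,2,1)
ρ-cycle length = 2 (tail of 1 descent step not counted)

2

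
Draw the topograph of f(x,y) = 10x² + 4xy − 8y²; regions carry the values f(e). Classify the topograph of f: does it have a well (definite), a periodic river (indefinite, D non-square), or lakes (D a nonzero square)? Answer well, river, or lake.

D = b²−4ac = 4² − 4·10·(-8) = 336
D > 0 non-square ⇒ indefinite ⇒ periodic river

river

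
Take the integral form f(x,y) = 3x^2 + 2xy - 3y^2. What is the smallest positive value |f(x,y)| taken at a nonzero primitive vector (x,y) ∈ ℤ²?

river: ρ → (-3,4,2)
river: ρ → (2,4,-3)
river: ρ → (-3,2,3)
river: ρ → (3,4,-2)
river: ρ → (-2,4,3)
river: ρ → (3,2,-3)
closes: descent 0, river 6
min |a| on river = 2

2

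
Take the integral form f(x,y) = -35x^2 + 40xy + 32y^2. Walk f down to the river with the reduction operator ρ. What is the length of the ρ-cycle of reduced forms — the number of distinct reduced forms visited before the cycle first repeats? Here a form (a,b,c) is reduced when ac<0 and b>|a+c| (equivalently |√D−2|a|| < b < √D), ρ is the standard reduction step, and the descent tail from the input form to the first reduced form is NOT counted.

D = 6080, ⌊√D⌋ = 77
river: ρ → (32,24,-43)
river: ρ → (-43,62,13)
river: ρ → (13,68,-28)
river: ρ → (-28,44,37)
river: ρ → (37,30,-35)
river: ρ → (-35,40,32)
ρ-cycle length = 6 (tail of 0 descent steps not counted)

6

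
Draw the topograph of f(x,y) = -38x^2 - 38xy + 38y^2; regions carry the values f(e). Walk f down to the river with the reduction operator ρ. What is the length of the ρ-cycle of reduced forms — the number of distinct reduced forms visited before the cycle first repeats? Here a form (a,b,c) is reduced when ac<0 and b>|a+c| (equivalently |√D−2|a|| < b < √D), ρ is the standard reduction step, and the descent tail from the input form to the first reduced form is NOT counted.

D = 7220, ⌊√D⌋ = 84
descent: ρ → (38,38,-38)  [lands on river]
river: ρ → (-38,38,38)
ρ-cycle length = 2 (tail of 1 descent step not counted)

2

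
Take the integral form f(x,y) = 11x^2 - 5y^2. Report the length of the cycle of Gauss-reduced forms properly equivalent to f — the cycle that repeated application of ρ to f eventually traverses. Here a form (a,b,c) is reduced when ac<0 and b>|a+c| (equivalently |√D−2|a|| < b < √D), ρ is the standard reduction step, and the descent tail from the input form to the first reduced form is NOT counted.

D = 220, ⌊√D⌋ = 14
descent: ρ → (-5,10,6)  [lands on river]
river: ρ → (6,14,-1)
river: ρ → (-1,14,6)
river: ρ → (6,10,-5)
ρ-cycle length = 4 (tail of 1 descent step not counted)

4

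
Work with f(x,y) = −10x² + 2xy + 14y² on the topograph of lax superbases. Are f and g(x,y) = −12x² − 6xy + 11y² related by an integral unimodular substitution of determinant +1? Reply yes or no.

D₁ = 564, D₂ = 564
river cycle of f (length 4): (-10, 22, 2), (2, 22, -10), (-10, 18, 6), (6, 18, -10)
river cycle of g (length 6): (11, 6, -12), (-12, 18, 5), (5, 22, -4), (-4, 18, 15), (15, 12, -7), (-7, 16, 11)
cycles differ ⇒ inequivalent

no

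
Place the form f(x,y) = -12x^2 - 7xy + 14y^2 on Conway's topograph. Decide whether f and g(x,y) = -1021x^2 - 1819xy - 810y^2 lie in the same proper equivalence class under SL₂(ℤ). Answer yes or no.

D₁ = 721, D₂ = 721
river cycle of f (length 36): (14, 7, -12), (-12, 17, 9), (9, 19, -10), (-10, 21, 7), (7, 21, -10), (-10, 19, 9), (9, 17, -12), (-12, 7, 14), (14, 21, -5), (-5, 19, 18), … (26 more)
river cycle of g (length 36): (-12, 17, 9), (9, 19, -10), (-10, 21, 7), (7, 21, -10), (-10, 19, 9), (9, 17, -12), (-12, 7, 14), (14, 21, -5), (-5, 19, 18), (18, 17, -6), … (26 more)
cycles coincide ⇒ equivalent

yes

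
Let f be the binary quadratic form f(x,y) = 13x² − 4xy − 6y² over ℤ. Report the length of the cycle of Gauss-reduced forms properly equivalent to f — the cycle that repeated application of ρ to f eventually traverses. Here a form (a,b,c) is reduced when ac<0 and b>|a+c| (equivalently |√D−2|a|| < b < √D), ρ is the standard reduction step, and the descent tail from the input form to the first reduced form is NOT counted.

D = 328, ⌊√D⌋ = 18
descent: ρ → (-6,16,3)  [lands on river]
river: ρ → (3,14,-11)
river: ρ → (-11,8,6)
river: ρ → (6,16,-3)
river: ρ → (-3,14,11)
river: ρ → (11,8,-6)
ρ-cycle length = 6 (tail of 1 descent step not counted)

6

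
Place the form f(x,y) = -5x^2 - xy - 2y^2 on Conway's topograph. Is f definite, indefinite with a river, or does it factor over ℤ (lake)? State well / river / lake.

D = b²−4ac = (-1)² − 4·(-5)·(-2) = -39
D < 0 ⇒ definite ⇒ every region one sign ⇒ single well

well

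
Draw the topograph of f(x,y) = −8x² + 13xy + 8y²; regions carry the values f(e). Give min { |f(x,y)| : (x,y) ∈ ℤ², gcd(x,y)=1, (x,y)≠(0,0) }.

river: ρ → (8,19,-2)
river: ρ → (-2,17,17)
river: ρ → (17,17,-2)
river: ρ → (-2,19,8)
river: ρ → (8,13,-8)
river: ρ → (-8,19,2)
river: ρ → (2,17,-17)
river: ρ → (-17,17,2)
river: ρ → (2,19,-8)
river: ρ → (-8,13,8)
closes: descent 0, river 10
min |a| on river = 2

2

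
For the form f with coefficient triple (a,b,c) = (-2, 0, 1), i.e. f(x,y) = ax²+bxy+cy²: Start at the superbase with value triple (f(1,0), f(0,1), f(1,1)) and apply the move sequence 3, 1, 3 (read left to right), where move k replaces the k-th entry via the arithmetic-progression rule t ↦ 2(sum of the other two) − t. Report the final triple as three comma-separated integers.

start (-2,1,-1) = (f(1,0),f(0,1),f(1,1))
replace slot 3: 2·((-2)+1) − (-1) = -1 → (-2,1,-1)
replace slot 1: 2·(1+(-1)) − (-2) = 2 → (2,1,-1)
replace slot 3: 2·(2+1) − (-1) = 7 → (2,1,7)

2,1,7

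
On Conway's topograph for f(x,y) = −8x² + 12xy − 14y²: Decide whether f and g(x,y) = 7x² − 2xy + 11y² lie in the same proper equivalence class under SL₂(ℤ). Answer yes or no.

D₁ = -304, D₂ = -304
f is negative-definite; reduce −f:
−f: translate: b→4 (≡-12 mod 16), so (8,-12,14)→(8,4,10)
−f: reduced (well bottom): (8,4,10) with a≤c, −a<b≤a
flip sign back: reduced form of f is (-8,-4,-10)
g: reduced (well bottom): (7,-2,11) with a≤c, −a<b≤a
reduced forms (-8, -4, -10) vs (7, -2, 11) ⇒ inequivalent

no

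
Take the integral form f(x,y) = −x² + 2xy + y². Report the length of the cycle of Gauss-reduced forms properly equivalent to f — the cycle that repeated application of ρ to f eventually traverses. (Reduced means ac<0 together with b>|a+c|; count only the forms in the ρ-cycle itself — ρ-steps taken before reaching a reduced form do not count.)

D = 8, ⌊√D⌋ = 2
river: ρ → (1,2,-1)
river: ρ → (-1,2,1)
ρ-cycle length = 2 (tail of 0 descent steps not counted)

2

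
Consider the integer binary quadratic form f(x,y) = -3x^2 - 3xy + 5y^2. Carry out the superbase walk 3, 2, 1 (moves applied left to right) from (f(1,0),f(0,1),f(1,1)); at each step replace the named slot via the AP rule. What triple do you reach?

start (-3,5,-1) = (f(1,0),f(0,1),f(1,1))
replace slot 3: 2·((-3)+5) − (-1) = 5 → (-3,5,5)
replace slot 2: 2·((-3)+5) − 5 = -1 → (-3,-1,5)
replace slot 1: 2·((-1)+5) − (-3) = 11 → (11,-1,5)

11,-1,5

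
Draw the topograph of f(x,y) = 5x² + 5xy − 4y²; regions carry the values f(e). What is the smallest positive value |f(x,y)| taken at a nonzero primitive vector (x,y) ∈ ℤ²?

river: ρ → (-4,3,6)
river: ρ → (6,9,-1)
river: ρ → (-1,9,6)
river: ρ → (6,3,-4)
river: ρ → (-4,5,5)
river: ρ → (5,5,-4)
closes: descent 0, river 6
min |a| on river = 1

1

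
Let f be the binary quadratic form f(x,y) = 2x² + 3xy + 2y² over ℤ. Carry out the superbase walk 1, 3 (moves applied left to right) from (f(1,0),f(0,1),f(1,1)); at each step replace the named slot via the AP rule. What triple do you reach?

start (2,2,7) = (f(1,0),f(0,1),f(1,1))
replace slot 1: 2·(2+7) − 2 = 16 → (16,2,7)
replace slot 3: 2·(16+2) − 7 = 29 → (16,2,29)

16,2,29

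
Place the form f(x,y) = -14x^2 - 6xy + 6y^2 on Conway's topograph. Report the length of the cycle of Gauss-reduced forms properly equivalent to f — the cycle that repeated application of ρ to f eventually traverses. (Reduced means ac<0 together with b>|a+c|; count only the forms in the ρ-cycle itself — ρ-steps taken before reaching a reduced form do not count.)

D = 372, ⌊√D⌋ = 19
descent: ρ → (6,18,-2)  [lands on river]
river: ρ → (-2,18,6)
ρ-cycle length = 2 (tail of 1 descent step not counted)

2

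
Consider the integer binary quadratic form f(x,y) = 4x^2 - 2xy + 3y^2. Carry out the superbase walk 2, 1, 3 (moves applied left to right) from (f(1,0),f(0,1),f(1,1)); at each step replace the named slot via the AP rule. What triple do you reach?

start (4,3,5) = (f(1,0),f(0,1),f(1,1))
replace slot 2: 2·(4+5) − 3 = 15 → (4,15,5)
replace slot 1: 2·(15+5) − 4 = 36 → (36,15,5)
replace slot 3: 2·(36+15) − 5 = 97 → (36,15,97)

36,15,97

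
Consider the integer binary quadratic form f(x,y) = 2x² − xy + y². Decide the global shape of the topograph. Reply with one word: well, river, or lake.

D = b²−4ac = (-1)² − 4·2·1 = -7
D < 0 ⇒ definite ⇒ every region one sign ⇒ single well

well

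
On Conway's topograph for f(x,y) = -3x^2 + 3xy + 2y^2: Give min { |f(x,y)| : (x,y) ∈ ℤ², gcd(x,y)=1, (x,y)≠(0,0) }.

river: ρ → (2,5,-1)
river: ρ → (-1,5,2)
river: ρ → (2,3,-3)
river: ρ → (-3,3,2)
closes: descent 0, river 4
min |a| on river = 1

1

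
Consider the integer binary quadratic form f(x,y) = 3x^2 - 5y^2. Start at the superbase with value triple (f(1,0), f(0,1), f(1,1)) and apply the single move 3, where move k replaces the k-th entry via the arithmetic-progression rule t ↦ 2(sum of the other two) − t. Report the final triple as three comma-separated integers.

start (3,-5,-2) = (f(1,0),f(0,1),f(1,1))
replace slot 3: 2·(3+(-5)) − (-2) = -2 → (3,-5,-2)

3,-5,-2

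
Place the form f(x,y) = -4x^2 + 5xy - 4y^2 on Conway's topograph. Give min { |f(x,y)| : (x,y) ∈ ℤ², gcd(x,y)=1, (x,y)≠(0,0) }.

translate: b→3 (≡-5 mod 8), so (4,-5,4)→(4,3,3)
flip: (4,3,3)→(3,-3,4)
translate: b→3 (≡-3 mod 6), so (3,-3,4)→(3,3,4)
reduced (well bottom): (3,3,4) with a≤c, −a<b≤a
well minimum |f| = |-3| = 3 (negative-definite)

3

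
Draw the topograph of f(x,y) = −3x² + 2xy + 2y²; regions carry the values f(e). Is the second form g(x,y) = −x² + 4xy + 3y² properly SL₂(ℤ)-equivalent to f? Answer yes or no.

D₁ = 28, D₂ = 28
river cycle of f (length 4): (2, 2, -3), (-3, 4, 1), (1, 4, -3), (-3, 2, 2)
river cycle of g (length 4): (3, 2, -2), (-2, 2, 3), (3, 4, -1), (-1, 4, 3)
cycles differ ⇒ inequivalent

no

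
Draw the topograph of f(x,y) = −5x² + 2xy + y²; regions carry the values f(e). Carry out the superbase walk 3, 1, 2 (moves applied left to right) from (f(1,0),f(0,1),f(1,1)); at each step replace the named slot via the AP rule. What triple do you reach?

start (-5,1,-2) = (f(1,0),f(0,1),f(1,1))
replace slot 3: 2·((-5)+1) − (-2) = -6 → (-5,1,-6)
replace slot 1: 2·(1+(-6)) − (-5) = -5 → (-5,1,-6)
replace slot 2: 2·((-5)+(-6)) − 1 = -23 → (-5,-23,-6)

-5,-23,-6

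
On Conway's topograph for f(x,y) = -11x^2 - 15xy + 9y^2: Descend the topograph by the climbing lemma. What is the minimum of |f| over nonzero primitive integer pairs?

descent: ρ → (9,15,-11)  [lands on river]
river: ρ → (-11,7,13)
river: ρ → (13,19,-5)
river: ρ → (-5,21,9)
closes: descent 1, river 4
min |a| on river = 5

5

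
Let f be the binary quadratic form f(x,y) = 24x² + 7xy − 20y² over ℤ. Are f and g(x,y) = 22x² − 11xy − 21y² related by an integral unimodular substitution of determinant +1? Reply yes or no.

D₁ = 1969, D₂ = 1969
river cycle of f (length 70): (-20, 33, 11), (11, 33, -20), (-20, 7, 24), (24, 41, -3), (-3, 43, 10), (10, 37, -15), (-15, 23, 24), (24, 25, -14), (-14, 31, 18), (18, 41, -4), … (60 more)
river cycle of g (length 70): (-21, 11, 22), (22, 33, -10), (-10, 27, 31), (31, 35, -6), (-6, 37, 25), (25, 13, -18), (-18, 23, 20), (20, 17, -21), (-21, 25, 16), (16, 39, -7), … (60 more)
cycles differ ⇒ inequivalent

no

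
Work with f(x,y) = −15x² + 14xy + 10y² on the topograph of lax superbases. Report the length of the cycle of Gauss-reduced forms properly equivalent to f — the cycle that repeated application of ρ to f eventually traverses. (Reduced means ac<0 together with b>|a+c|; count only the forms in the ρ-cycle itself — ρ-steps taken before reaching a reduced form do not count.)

D = 796, ⌊√D⌋ = 28
river: ρ → (10,26,-3)
river: ρ → (-3,28,1)
river: ρ → (1,28,-3)
river: ρ → (-3,26,10)
river: ρ → (10,14,-15)
river: ρ → (-15,16,9)
river: ρ → (9,20,-11)
river: ρ → (-11,24,5)
river: ρ → (5,26,-6)
river: ρ → (-6,22,13)
river: ρ → (13,4,-15)
river: ρ → (-15,26,2)
river: ρ → (2,26,-15)
river: ρ → (-15,4,13)
river: ρ → (13,22,-6)
river: ρ → (-6,26,5)
river: ρ → (5,24,-11)
river: ρ → (-11,20,9)
river: ρ → (9,16,-15)
river: ρ → (-15,14,10)
ρ-cycle length = 20 (tail of 0 descent steps not counted)

20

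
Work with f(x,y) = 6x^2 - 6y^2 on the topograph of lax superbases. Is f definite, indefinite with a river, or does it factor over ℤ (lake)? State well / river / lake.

D = b²−4ac = 0² − 4·6·(-6) = 144
D = 12² is a perfect square ⇒ form factors over ℤ ⇒ lakes

lake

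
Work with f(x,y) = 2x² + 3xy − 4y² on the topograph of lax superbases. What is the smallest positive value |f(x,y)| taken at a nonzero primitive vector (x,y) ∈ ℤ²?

river: ρ → (-4,5,1)
river: ρ → (1,5,-4)
river: ρ → (-4,3,2)
river: ρ → (2,5,-2)
river: ρ → (-2,3,4)
river: ρ → (4,5,-1)
river: ρ → (-1,5,4)
river: ρ → (4,3,-2)
river: ρ → (-2,5,2)
river: ρ → (2,3,-4)
closes: descent 0, river 10
min |a| on river = 1

1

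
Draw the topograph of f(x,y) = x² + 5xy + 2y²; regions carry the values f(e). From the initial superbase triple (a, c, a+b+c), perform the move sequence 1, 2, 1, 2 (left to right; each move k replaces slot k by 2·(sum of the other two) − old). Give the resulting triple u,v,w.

start (1,2,8) = (f(1,0),f(0,1),f(1,1))
replace slot 1: 2·(2+8) − 1 = 19 → (19,2,8)
replace slot 2: 2·(19+8) − 2 = 52 → (19,52,8)
replace slot 1: 2·(52+8) − 19 = 101 → (101,52,8)
replace slot 2: 2·(101+8) − 52 = 166 → (101,166,8)

101,166,8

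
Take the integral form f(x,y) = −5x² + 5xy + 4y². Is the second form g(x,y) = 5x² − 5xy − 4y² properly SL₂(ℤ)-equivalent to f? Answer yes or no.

D₁ = 105, D₂ = 105
river cycle of f (length 6): (4, 3, -6), (-6, 9, 1), (1, 9, -6), (-6, 3, 4), (4, 5, -5), (-5, 5, 4)
river cycle of g (length 6): (-4, 5, 5), (5, 5, -4), (-4, 3, 6), (6, 9, -1), (-1, 9, 6), (6, 3, -4)
cycles differ ⇒ inequivalent

no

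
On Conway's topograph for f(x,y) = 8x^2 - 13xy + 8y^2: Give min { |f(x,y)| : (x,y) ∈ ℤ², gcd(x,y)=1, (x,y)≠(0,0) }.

translate: b→3 (≡-13 mod 16), so (8,-13,8)→(8,3,3)
flip: (8,3,3)→(3,-3,8)
translate: b→3 (≡-3 mod 6), so (3,-3,8)→(3,3,8)
reduced (well bottom): (3,3,8) with a≤c, −a<b≤a
well minimum = a = 3

3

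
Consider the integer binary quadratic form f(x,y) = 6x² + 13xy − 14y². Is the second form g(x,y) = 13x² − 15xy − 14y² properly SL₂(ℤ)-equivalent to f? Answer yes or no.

D₁ = 505, D₂ = 953
discriminants differ ⇒ not SL₂(ℤ)-equivalent

no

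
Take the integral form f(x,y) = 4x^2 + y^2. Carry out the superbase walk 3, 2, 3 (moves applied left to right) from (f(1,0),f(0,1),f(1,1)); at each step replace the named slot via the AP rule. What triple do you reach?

start (4,1,5) = (f(1,0),f(0,1),f(1,1))
replace slot 3: 2·(4+1) − 5 = 5 → (4,1,5)
replace slot 2: 2·(4+5) − 1 = 17 → (4,17,5)
replace slot 3: 2·(4+17) − 5 = 37 → (4,17,37)

4,17,37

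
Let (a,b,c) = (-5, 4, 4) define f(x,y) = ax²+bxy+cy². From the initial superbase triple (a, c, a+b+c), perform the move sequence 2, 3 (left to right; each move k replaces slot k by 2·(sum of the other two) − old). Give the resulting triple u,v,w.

start (-5,4,3) = (f(1,0),f(0,1),f(1,1))
replace slot 2: 2·((-5)+3) − 4 = -8 → (-5,-8,3)
replace slot 3: 2·((-5)+(-8)) − 3 = -29 → (-5,-8,-29)

-5,-8,-29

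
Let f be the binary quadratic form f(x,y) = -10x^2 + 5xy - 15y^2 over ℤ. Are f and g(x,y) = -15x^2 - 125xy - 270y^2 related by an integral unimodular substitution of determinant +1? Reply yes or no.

D₁ = -575, D₂ = -575
f is negative-definite; reduce −f:
−f: reduced (well bottom): (10,-5,15) with a≤c, −a<b≤a
flip sign back: reduced form of f is (-10,5,-15)
g is negative-definite; reduce −g:
−g: translate: b→5 (≡125 mod 30), so (15,125,270)→(15,5,10)
−g: flip: (15,5,10)→(10,-5,15)
−g: reduced (well bottom): (10,-5,15) with a≤c, −a<b≤a
flip sign back: reduced form of g is (-10,5,-15)
reduced forms (-10, 5, -15) vs (-10, 5, -15) ⇒ equivalent

yes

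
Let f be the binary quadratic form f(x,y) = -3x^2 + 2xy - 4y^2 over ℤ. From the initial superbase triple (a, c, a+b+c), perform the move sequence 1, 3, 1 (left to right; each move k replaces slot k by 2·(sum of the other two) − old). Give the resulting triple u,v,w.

start (-3,-4,-5) = (f(1,0),f(0,1),f(1,1))
replace slot 1: 2·((-4)+(-5)) − (-3) = -15 → (-15,-4,-5)
replace slot 3: 2·((-15)+(-4)) − (-5) = -33 → (-15,-4,-33)
replace slot 1: 2·((-4)+(-33)) − (-15) = -59 → (-59,-4,-33)

-59,-4,-33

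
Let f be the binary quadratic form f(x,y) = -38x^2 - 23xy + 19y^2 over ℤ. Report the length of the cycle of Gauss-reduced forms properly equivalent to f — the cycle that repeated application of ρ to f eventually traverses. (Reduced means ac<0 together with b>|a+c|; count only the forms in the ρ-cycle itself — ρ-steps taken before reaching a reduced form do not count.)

D = 3417, ⌊√D⌋ = 58
descent: ρ → (19,23,-38)  [lands on river]
river: ρ → (-38,53,4)
river: ρ → (4,51,-51)
river: ρ → (-51,51,4)
river: ρ → (4,53,-38)
river: ρ → (-38,23,19)
river: ρ → (19,53,-8)
river: ρ → (-8,43,49)
river: ρ → (49,55,-2)
river: ρ → (-2,57,21)
river: ρ → (21,27,-32)
river: ρ → (-32,37,16)
river: ρ → (16,27,-42)
river: ρ → (-42,57,1)
river: ρ → (1,57,-42)
river: ρ → (-42,27,16)
river: ρ → (16,37,-32)
river: ρ → (-32,27,21)
river: ρ → (21,57,-2)
river: ρ → (-2,55,49)
river: ρ → (49,43,-8)
river: ρ → (-8,53,19)
ρ-cycle length = 22 (tail of 1 descent step not counted)

22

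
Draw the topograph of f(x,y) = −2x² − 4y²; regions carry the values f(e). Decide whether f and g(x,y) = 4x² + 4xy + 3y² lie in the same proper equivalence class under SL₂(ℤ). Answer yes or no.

D₁ = -32, D₂ = -32
f is negative-definite; reduce −f:
−f: reduced (well bottom): (2,0,4) with a≤c, −a<b≤a
flip sign back: reduced form of f is (-2,0,-4)
g: flip: (4,4,3)→(3,-4,4)
g: translate: b→2 (≡-4 mod 6), so (3,-4,4)→(3,2,3)
g: reduced (well bottom): (3,2,3) with a≤c, −a<b≤a
reduced forms (-2, 0, -4) vs (3, 2, 3) ⇒ inequivalent

no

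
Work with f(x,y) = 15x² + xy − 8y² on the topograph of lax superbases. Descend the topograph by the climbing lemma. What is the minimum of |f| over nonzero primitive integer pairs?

descent: ρ → (-8,15,8)  [lands on river]
river: ρ → (8,17,-6)
river: ρ → (-6,19,5)
river: ρ → (5,21,-2)
river: ρ → (-2,19,15)
river: ρ → (15,11,-6)
river: ρ → (-6,13,13)
river: ρ → (13,13,-6)
river: ρ → (-6,11,15)
river: ρ → (15,19,-2)
river: ρ → (-2,21,5)
river: ρ → (5,19,-6)
river: ρ → (-6,17,8)
river: ρ → (8,15,-8)
river: ρ → (-8,17,6)
river: ρ → (6,19,-5)
river: ρ → (-5,21,2)
river: ρ → (2,19,-15)
river: ρ → (-15,11,6)
river: ρ → (6,13,-13)
river: ρ → (-13,13,6)
river: ρ → (6,11,-15)
river: ρ → (-15,19,2)
river: ρ → (2,21,-5)
river: ρ → (-5,19,6)
river: ρ → (6,17,-8)
closes: descent 1, river 26
min |a| on river = 2

2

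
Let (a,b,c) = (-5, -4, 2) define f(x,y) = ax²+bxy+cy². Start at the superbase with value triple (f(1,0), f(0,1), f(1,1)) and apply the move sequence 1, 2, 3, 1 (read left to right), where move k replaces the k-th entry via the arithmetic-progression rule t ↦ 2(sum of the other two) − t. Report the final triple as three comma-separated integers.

start (-5,2,-7) = (f(1,0),f(0,1),f(1,1))
replace slot 1: 2·(2+(-7)) − (-5) = -5 → (-5,2,-7)
replace slot 2: 2·((-5)+(-7)) − 2 = -26 → (-5,-26,-7)
replace slot 3: 2·((-5)+(-26)) − (-7) = -55 → (-5,-26,-55)
replace slot 1: 2·((-26)+(-55)) − (-5) = -157 → (-157,-26,-55)

-157,-26,-55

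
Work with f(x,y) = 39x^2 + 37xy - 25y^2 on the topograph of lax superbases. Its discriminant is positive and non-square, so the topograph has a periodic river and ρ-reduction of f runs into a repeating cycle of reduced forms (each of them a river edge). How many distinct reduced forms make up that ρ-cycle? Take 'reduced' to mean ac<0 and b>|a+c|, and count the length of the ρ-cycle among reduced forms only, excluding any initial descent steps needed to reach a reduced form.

D = 5269, ⌊√D⌋ = 72
river: ρ → (-25,63,13)
river: ρ → (13,67,-15)
river: ρ → (-15,53,41)
river: ρ → (41,29,-27)
river: ρ → (-27,25,43)
river: ρ → (43,61,-9)
river: ρ → (-9,65,29)
river: ρ → (29,51,-23)
river: ρ → (-23,41,39)
river: ρ → (39,37,-25)
ρ-cycle length = 10 (tail of 0 descent steps not counted)

10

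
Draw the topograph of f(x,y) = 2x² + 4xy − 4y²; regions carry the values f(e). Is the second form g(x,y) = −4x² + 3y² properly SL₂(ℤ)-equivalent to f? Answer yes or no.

D₁ = 48, D₂ = 48
river cycle of f (length 2): (-4, 4, 2), (2, 4, -4)
river cycle of g (length 2): (3, 6, -1), (-1, 6, 3)
cycles differ ⇒ inequivalent

no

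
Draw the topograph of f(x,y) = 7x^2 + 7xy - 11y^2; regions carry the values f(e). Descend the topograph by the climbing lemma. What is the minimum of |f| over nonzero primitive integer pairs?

river: ρ → (-11,15,3)
river: ρ → (3,15,-11)
river: ρ → (-11,7,7)
river: ρ → (7,7,-11)
closes: descent 0, river 4
min |a| on river = 3

3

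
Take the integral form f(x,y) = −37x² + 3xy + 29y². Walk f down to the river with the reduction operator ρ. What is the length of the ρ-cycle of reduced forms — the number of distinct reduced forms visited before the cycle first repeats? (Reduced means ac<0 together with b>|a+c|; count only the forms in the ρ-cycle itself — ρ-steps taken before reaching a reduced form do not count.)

D = 4301, ⌊√D⌋ = 65
descent: ρ → (29,55,-11)  [lands on river]
river: ρ → (-11,55,29)
river: ρ → (29,61,-5)
river: ρ → (-5,59,41)
river: ρ → (41,23,-23)
river: ρ → (-23,23,41)
river: ρ → (41,59,-5)
river: ρ → (-5,61,29)
ρ-cycle length = 8 (tail of 1 descent step not counted)

8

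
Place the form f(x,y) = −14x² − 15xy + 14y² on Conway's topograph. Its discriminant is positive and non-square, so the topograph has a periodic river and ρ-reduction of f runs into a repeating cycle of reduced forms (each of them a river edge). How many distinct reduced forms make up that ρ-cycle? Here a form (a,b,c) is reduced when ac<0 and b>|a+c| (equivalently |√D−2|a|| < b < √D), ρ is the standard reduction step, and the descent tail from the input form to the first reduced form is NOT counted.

D = 1009, ⌊√D⌋ = 31
descent: ρ → (14,15,-14)  [lands on river]
river: ρ → (-14,13,15)
river: ρ → (15,17,-12)
river: ρ → (-12,31,1)
river: ρ → (1,31,-12)
river: ρ → (-12,17,15)
river: ρ → (15,13,-14)
river: ρ → (-14,15,14)
river: ρ → (14,13,-15)
river: ρ → (-15,17,12)
river: ρ → (12,31,-1)
river: ρ → (-1,31,12)
river: ρ → (12,17,-15)
river: ρ → (-15,13,14)
ρ-cycle length = 14 (tail of 1 descent step not counted)

14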